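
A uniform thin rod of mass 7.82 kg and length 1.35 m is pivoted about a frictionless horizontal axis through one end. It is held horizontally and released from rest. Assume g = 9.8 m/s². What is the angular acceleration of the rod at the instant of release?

About the pivot, I = (1/3)ML² = (1/3)(7.82)(1.35)² = 4.751 kg·m².
The weight acts at the center, a distance L/2 = 0.6750 m from the pivot; τ = Mg(L/2) = 51.73 N·m.
α = τ/I = 51.73/4.751 = 10.89 rad/s².

α ≈ 10.9 rad/s²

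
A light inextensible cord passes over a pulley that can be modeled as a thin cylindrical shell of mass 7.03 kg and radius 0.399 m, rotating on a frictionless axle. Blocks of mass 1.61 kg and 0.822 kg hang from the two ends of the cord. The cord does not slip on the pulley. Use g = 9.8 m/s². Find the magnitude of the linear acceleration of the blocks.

I = MR² = (7.03)(0.399)² = 1.119 kg·m².
Heavier block: m₁g − T₁ = m₁a. Lighter block: T₂ − m₂g = m₂a.
Pulley: (T₁ − T₂)R = Iα = I(a/R), so T₁ − T₂ = (I/R²)a = 1·M_p a = 7.030·a.
Adding the three: (m₁ − m₂)g = (m₁ + m₂ + 7.030)a, so a = (1.61 − 0.822)(9.8)/(1.61 + 0.822 + 7.030) = 0.8161 m/s².

a ≈ 0.816 m/s²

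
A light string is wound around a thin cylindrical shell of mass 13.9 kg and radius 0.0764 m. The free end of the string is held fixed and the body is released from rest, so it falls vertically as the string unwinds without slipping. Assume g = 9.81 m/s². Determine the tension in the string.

T ≈ 68.2 N

Translation: Mg − T = Ma. Rotation about the center: TR = Iα with I = MR².
With a = αR: T = (I/R²)a = M a, so Mg = (1 + 1.000)Ma.
a = g/(1 + 1.000) = 9.81/2.000 = 4.905 m/s².
T = 1.000·M·a = (1.000)(13.9)(4.905) = 68.18 N.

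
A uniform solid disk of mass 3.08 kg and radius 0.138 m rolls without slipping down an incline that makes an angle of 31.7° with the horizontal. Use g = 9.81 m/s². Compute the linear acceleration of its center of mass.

Translation along the incline: Mg sinθ − f = Ma.
Rotation about the center: fR = Iα with I = ½MR². No-slip gives a = αR, so f = (I/R²)a = (1/2)M a.
Substituting: Mg sinθ = (1 + 0.5000)Ma, so a = g sinθ/(1 + 0.5000) = (9.81) sin 31.7° / 1.500 = 3.437 m/s².

a ≈ 3.44 m/s²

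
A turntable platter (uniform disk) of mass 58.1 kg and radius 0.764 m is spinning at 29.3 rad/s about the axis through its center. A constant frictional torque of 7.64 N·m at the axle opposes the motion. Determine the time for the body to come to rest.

t ≈ 65.0 s

I = ½MR² = (1/2)(58.1)(0.764)² = 16.96 kg·m².
The net torque has magnitude 7.64 N·m, opposing ω.
|α| = τ/I = 7.640/16.96 = 0.4506 rad/s² (deceleration).
0 = ω₀ − |α|t ⇒ t = ω₀/|α| = 29.3/0.4506 = 65.03 s.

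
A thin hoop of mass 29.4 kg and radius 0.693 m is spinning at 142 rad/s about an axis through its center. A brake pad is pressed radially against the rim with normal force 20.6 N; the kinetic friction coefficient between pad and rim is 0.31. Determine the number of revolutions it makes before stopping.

≈ 5120 revolutions

I = MR² = (29.4)(0.693)² = 14.12 kg·m².
Friction force f = μN = (0.31)(20.6) = 6.386 N at the rim; torque magnitude τ = fR = 4.425 N·m, opposing ω.
|α| = τ/I = 4.425/14.12 = 0.3134 rad/s² (deceleration).
ω² = ω₀² − 2|α|θ with ω = 0 ⇒ θ = ω₀²/(2|α|) = 32170 rad = 5119 rev.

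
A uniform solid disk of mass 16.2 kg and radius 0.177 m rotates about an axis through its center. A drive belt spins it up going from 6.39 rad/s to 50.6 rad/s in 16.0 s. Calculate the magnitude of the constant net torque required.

τ ≈ 0.701 N·m

I = ½MR² = (1/2)(16.2)(0.177)² = 0.2538 kg·m².
α = Δω/Δt = (50.6 − 6.39)/16.0 = 2.763 rad/s².
τ = Iα = (0.2538)(2.763) = 0.7012 N·m.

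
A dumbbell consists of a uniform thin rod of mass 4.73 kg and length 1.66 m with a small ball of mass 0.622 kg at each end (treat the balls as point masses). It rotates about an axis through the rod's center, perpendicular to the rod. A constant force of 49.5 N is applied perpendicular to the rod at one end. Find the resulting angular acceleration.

I_rod = (1/12)ML² = (1/12)(4.73)(1.66)² = 1.086 kg·m².
I_balls = 2·m·(L/2)² = 2(0.622)(0.8300)² = 0.8570 kg·m².
Total I = 1.943 kg·m².
τ = F·(L/2) = (49.5)(0.830) = 41.09 N·m.
α = τ/I = 41.09/1.943 = 21.14 rad/s².

α ≈ 21.1 rad/s²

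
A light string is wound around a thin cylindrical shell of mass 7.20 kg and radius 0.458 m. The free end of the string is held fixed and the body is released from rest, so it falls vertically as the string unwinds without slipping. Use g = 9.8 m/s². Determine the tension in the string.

Translation: Mg − T = Ma. Rotation about the center: TR = Iα with I = MR².
With a = αR: T = (I/R²)a = M a, so Mg = (1 + 1.000)Ma.
a = g/(1 + 1.000) = 9.8/2.000 = 4.900 m/s².
T = 1.000·M·a = (1.000)(7.20)(4.900) = 35.28 N.

T ≈ 35.3 N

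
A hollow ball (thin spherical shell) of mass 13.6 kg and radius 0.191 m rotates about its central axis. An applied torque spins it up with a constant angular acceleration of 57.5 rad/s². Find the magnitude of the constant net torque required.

τ ≈ 19.0 N·m

I = (2/3)MR² = (2/3)(13.6)(0.191)² = 0.3308 kg·m².
τ = Iα = (0.3308)(57.50) = 19.02 N·m.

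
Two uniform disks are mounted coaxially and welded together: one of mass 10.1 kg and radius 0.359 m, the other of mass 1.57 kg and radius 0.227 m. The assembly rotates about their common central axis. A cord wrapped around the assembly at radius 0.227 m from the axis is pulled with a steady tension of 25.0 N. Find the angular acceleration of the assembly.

α ≈ 8.21 rad/s²

I = ½M₁R₁² + ½M₂R₂² = ½(10.1)(0.359)² + ½(1.57)(0.227)² = 0.6913 kg·m².
τ = F r = (25.0)(0.227) = 5.675 N·m.
α = τ/I = 5.675/0.6913 = 8.209 rad/s².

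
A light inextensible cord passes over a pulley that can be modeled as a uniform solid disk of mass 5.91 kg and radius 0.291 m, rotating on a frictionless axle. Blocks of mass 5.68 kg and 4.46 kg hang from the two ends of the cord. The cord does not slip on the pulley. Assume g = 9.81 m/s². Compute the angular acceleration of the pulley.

α ≈ 3.14 rad/s²

I = ½MR² = (1/2)(5.91)(0.291)² = 0.2502 kg·m².
Heavier block: m₁g − T₁ = m₁a. Lighter block: T₂ − m₂g = m₂a.
Pulley: (T₁ − T₂)R = Iα = I(a/R), so T₁ − T₂ = (I/R²)a = (1/2)M_p a = 2.955·a.
Adding the three: (m₁ − m₂)g = (m₁ + m₂ + 2.955)a, so a = (5.68 − 4.46)(9.81)/(5.68 + 4.46 + 2.955) = 0.9140 m/s².
α = a/R = 0.9140/0.291 = 3.141 rad/s².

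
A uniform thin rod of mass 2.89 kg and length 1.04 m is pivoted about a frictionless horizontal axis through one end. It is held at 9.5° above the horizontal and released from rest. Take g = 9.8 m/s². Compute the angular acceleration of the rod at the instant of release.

α ≈ 13.9 rad/s²

About the pivot, I = (1/3)ML² = (1/3)(2.89)(1.04)² = 1.042 kg·m².
The weight acts at the center, a distance L/2 = 0.5200 m from the pivot; τ = Mg(L/2) cos 9.5° = 14.53 N·m.
α = τ/I = 14.53/1.042 = 13.94 rad/s².
(Equivalently α = (3g/(2L)) cos 9.5° = 13.94 rad/s².)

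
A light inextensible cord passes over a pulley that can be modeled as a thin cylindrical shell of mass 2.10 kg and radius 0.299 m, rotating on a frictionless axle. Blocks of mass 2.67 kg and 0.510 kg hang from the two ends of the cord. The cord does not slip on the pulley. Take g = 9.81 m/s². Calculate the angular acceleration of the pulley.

I = MR² = (2.10)(0.299)² = 0.1877 kg·m².
Heavier block: m₁g − T₁ = m₁a. Lighter block: T₂ − m₂g = m₂a.
Pulley: (T₁ − T₂)R = Iα = I(a/R), so T₁ − T₂ = (I/R²)a = 1·M_p a = 2.100·a.
Adding the three: (m₁ − m₂)g = (m₁ + m₂ + 2.100)a, so a = (2.67 − 0.510)(9.81)/(2.67 + 0.510 + 2.100) = 4.013 m/s².
α = a/R = 4.013/0.299 = 13.42 rad/s².

α ≈ 13.4 rad/s²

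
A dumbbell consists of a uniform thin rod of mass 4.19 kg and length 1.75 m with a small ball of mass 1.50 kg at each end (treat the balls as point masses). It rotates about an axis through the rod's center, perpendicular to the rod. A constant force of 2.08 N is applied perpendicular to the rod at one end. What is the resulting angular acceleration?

I_rod = (1/12)ML² = (1/12)(4.19)(1.75)² = 1.069 kg·m².
I_balls = 2·m·(L/2)² = 2(1.50)(0.8750)² = 2.297 kg·m².
Total I = 3.366 kg·m².
τ = F·(L/2) = (2.08)(0.875) = 1.820 N·m.
α = τ/I = 1.820/3.366 = 0.5407 rad/s².

α ≈ 0.541 rad/s²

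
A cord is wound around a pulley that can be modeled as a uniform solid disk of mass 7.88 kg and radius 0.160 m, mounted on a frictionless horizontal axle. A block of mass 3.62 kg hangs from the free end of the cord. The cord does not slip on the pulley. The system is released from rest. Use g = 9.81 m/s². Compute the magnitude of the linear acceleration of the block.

a ≈ 4.70 m/s²

I = ½MR² = (1/2)(7.88)(0.160)² = 0.1009 kg·m².
Block: mg − T = ma. Pulley: TR = Iα. No-slip: a = αR, so T = (I/R²)a = 3.940·a.
Then mg = (m + 3.940)a, so a = (3.62)(9.81)/(3.62 + 3.940) = 4.697 m/s².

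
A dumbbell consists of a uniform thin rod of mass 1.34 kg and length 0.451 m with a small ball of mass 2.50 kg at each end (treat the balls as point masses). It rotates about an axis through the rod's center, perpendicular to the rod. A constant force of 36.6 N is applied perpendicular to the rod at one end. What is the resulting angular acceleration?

α ≈ 29.8 rad/s²

I_rod = (1/12)ML² = (1/12)(1.34)(0.451)² = 0.02271 kg·m².
I_balls = 2·m·(L/2)² = 2(2.50)(0.2255)² = 0.2543 kg·m².
Total I = 0.2770 kg·m².
τ = F·(L/2) = (36.6)(0.226) = 8.253 N·m.
α = τ/I = 8.253/0.2770 = 29.80 rad/s².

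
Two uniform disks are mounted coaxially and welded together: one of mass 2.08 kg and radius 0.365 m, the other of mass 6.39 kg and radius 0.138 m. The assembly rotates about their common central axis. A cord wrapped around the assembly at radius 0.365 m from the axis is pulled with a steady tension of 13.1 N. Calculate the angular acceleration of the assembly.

α ≈ 24.0 rad/s²

I = ½M₁R₁² + ½M₂R₂² = ½(2.08)(0.365)² + ½(6.39)(0.138)² = 0.1994 kg·m².
τ = F r = (13.1)(0.365) = 4.781 N·m.
α = τ/I = 4.781/0.1994 = 23.98 rad/s².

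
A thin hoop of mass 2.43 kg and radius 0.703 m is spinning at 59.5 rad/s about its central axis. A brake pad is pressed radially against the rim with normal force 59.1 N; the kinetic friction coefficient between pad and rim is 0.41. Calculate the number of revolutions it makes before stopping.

≈ 19.9 revolutions

I = MR² = (2.43)(0.703)² = 1.201 kg·m².
Friction force f = μN = (0.41)(59.1) = 24.23 N at the rim; torque magnitude τ = fR = 17.03 N·m, opposing ω.
|α| = τ/I = 17.03/1.201 = 14.18 rad/s² (deceleration).
ω² = ω₀² − 2|α|θ with ω = 0 ⇒ θ = ω₀²/(2|α|) = 124.8 rad = 19.86 rev.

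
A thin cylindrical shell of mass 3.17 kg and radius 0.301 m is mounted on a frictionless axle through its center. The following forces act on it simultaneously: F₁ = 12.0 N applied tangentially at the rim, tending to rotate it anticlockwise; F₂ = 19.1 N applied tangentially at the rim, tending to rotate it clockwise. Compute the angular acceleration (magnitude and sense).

I = MR² = (3.17)(0.301)² = 0.2872 kg·m².
Taking anticlockwise as positive: τ₁ = +(12.0)(0.301) = +3.612 N·m; τ₂ = −(19.1)(0.301) = −5.749 N·m.
Net torque τ = -2.137 N·m.
α = τ/I = -2.137/0.2872 = -7.441 rad/s².

α ≈ 7.44 rad/s², clockwise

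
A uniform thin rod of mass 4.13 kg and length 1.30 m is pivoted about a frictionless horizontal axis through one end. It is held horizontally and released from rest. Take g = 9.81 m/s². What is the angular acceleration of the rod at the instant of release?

About the pivot, I = (1/3)ML² = (1/3)(4.13)(1.30)² = 2.327 kg·m².
The weight acts at the center, a distance L/2 = 0.6500 m from the pivot; τ = Mg(L/2) = 26.33 N·m.
α = τ/I = 26.33/2.327 = 11.32 rad/s².

α ≈ 11.3 rad/s²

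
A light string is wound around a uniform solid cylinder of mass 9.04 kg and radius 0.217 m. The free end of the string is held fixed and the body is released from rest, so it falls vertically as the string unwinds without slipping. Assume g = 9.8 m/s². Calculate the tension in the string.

Translation: Mg − T = Ma. Rotation about the center: TR = Iα with I = ½MR².
With a = αR: T = (I/R²)a = (1/2)M a, so Mg = (1 + 0.5000)Ma.
a = g/(1 + 0.5000) = 9.8/1.500 = 6.533 m/s².
T = 0.5000·M·a = (0.5000)(9.04)(6.533) = 29.53 N.

T ≈ 29.5 N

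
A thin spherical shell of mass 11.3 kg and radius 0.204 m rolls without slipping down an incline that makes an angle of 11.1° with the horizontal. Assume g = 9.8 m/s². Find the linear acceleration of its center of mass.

Translation along the incline: Mg sinθ − f = Ma.
Rotation about the center: fR = Iα with I = (2/3)MR². No-slip gives a = αR, so f = (I/R²)a = (2/3)M a.
Substituting: Mg sinθ = (1 + 0.6667)Ma, so a = g sinθ/(1 + 0.6667) = (9.8) sin 11.1° / 1.667 = 1.132 m/s².

a ≈ 1.13 m/s²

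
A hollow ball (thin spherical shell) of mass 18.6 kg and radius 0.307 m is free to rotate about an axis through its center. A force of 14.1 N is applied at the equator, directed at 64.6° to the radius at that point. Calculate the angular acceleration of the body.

α ≈ 3.35 rad/s²

I = (2/3)MR² = (2/3)(18.6)(0.307)² = 1.169 kg·m².
Only the tangential component produces torque: τ = F R sinθ = (14.1)(0.307) sin 64.6° = 3.910 N·m.
From τ = Iα: α = 3.910/1.169 = 3.346 rad/s².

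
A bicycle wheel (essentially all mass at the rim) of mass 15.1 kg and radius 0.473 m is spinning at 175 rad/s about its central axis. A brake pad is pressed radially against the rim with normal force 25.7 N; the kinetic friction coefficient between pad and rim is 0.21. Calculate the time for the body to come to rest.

I = MR² = (15.1)(0.473)² = 3.378 kg·m².
Friction force f = μN = (0.21)(25.7) = 5.397 N at the rim; torque magnitude τ = fR = 2.553 N·m, opposing ω.
|α| = τ/I = 2.553/3.378 = 0.7556 rad/s² (deceleration).
0 = ω₀ − |α|t ⇒ t = ω₀/|α| = 175/0.7556 = 231.6 s.

t ≈ 232 s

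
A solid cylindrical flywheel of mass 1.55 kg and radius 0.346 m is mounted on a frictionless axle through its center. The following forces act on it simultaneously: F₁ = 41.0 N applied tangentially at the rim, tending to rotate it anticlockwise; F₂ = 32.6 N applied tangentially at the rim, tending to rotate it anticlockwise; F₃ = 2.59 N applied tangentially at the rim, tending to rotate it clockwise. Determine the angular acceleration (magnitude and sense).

α ≈ 265 rad/s², anticlockwise

I = ½MR² = (1/2)(1.55)(0.346)² = 0.09278 kg·m².
Taking anticlockwise as positive: τ₁ = +(41.0)(0.346) = +14.19 N·m; τ₂ = +(32.6)(0.346) = +11.28 N·m; τ₃ = −(2.59)(0.346) = −0.8961 N·m.
Net torque τ = 24.57 N·m.
α = τ/I = 24.57/0.09278 = 264.8 rad/s².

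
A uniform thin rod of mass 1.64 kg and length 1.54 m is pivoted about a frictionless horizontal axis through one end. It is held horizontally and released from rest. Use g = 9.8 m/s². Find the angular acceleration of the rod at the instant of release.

About the pivot, I = (1/3)ML² = (1/3)(1.64)(1.54)² = 1.296 kg·m².
The weight acts at the center, a distance L/2 = 0.7700 m from the pivot; τ = Mg(L/2) = 12.38 N·m.
α = τ/I = 12.38/1.296 = 9.545 rad/s².
(Equivalently α = (3g/(2L)) = 9.545 rad/s².)

α ≈ 9.55 rad/s²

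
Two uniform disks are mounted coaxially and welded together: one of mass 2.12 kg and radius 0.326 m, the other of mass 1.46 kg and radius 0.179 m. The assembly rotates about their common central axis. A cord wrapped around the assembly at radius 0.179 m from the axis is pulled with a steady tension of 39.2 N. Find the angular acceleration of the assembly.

I = ½M₁R₁² + ½M₂R₂² = ½(2.12)(0.326)² + ½(1.46)(0.179)² = 0.1360 kg·m².
τ = F r = (39.2)(0.179) = 7.017 N·m.
α = τ/I = 7.017/0.1360 = 51.58 rad/s².

α ≈ 51.6 rad/s²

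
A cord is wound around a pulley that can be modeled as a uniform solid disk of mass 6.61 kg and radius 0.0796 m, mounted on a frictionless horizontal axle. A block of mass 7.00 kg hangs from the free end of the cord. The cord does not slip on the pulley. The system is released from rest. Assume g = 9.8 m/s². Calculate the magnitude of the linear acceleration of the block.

I = ½MR² = (1/2)(6.61)(0.0796)² = 0.02094 kg·m².
Block: mg − T = ma. Pulley: TR = Iα. No-slip: a = αR, so T = (I/R²)a = 3.305·a.
Then mg = (m + 3.305)a, so a = (7.00)(9.8)/(7.00 + 3.305) = 6.657 m/s².

a ≈ 6.66 m/s²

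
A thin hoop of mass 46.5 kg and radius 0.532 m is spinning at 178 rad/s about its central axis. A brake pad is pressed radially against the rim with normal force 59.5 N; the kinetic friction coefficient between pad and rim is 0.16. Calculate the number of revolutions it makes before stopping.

≈ 6550 revolutions

I = MR² = (46.5)(0.532)² = 13.16 kg·m².
Friction force f = μN = (0.16)(59.5) = 9.520 N at the rim; torque magnitude τ = fR = 5.065 N·m, opposing ω.
|α| = τ/I = 5.065/13.16 = 0.3848 rad/s² (deceleration).
ω² = ω₀² − 2|α|θ with ω = 0 ⇒ θ = ω₀²/(2|α|) = 41170 rad = 6552 rev.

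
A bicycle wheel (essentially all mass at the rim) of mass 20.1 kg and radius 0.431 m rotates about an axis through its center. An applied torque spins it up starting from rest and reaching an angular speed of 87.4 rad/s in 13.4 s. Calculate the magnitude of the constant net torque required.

I = MR² = (20.1)(0.431)² = 3.734 kg·m².
α = Δω/Δt = (87.4 − 0)/13.4 = 6.522 rad/s².
τ = Iα = (3.734)(6.522) = 24.35 N·m.

τ ≈ 24.4 N·m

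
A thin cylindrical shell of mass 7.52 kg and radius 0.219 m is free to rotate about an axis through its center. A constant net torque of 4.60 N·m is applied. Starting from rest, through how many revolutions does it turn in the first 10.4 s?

I = MR² = (7.52)(0.219)² = 0.3607 kg·m².
α = τ/I = 4.60/0.3607 = 12.75 rad/s².
θ = ½αt² = ½(12.75)(10.4)² = 689.7 rad.
Revolutions = θ/(2π) = 109.8.

≈ 110 revolutions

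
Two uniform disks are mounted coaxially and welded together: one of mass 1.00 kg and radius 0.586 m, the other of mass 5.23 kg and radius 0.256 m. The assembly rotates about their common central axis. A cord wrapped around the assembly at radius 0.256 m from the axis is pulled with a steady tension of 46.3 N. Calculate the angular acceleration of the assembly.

I = ½M₁R₁² + ½M₂R₂² = ½(1.00)(0.586)² + ½(5.23)(0.256)² = 0.3431 kg·m².
τ = F r = (46.3)(0.256) = 11.85 N·m.
α = τ/I = 11.85/0.3431 = 34.55 rad/s².

α ≈ 34.5 rad/s²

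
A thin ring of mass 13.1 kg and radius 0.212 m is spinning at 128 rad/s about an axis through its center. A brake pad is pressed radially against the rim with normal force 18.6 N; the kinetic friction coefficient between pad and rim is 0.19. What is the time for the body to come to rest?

I = MR² = (13.1)(0.212)² = 0.5888 kg·m².
Friction force f = μN = (0.19)(18.6) = 3.534 N at the rim; torque magnitude τ = fR = 0.7492 N·m, opposing ω.
|α| = τ/I = 0.7492/0.5888 = 1.273 rad/s² (deceleration).
0 = ω₀ − |α|t ⇒ t = ω₀/|α| = 128/1.273 = 100.6 s.

t ≈ 101 s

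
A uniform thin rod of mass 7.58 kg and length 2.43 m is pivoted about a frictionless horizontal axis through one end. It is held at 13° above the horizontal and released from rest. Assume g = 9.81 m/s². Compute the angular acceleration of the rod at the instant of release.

α ≈ 5.90 rad/s²

About the pivot, I = (1/3)ML² = (1/3)(7.58)(2.43)² = 14.92 kg·m².
The weight acts at the center, a distance L/2 = 1.215 m from the pivot; τ = Mg(L/2) cos 13° = 88.03 N·m.
α = τ/I = 88.03/14.92 = 5.900 rad/s².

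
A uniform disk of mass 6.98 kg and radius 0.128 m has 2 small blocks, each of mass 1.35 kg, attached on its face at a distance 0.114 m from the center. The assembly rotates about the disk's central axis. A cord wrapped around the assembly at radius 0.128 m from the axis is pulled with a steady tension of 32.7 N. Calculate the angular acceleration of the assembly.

α ≈ 45.4 rad/s²

I_disk = ½MR² = ½(6.98)(0.128)² = 0.05718 kg·m².
I_blocks = 2·m·r² = 2(1.35)(0.114)² = 0.03509 kg·m².
Total I = 0.09227 kg·m².
τ = F r = (32.7)(0.128) = 4.186 N·m.
α = τ/I = 4.186/0.09227 = 45.36 rad/s².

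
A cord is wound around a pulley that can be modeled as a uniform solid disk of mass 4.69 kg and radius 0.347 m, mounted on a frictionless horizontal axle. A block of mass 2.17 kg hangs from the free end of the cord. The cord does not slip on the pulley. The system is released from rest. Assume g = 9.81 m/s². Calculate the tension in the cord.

T ≈ 11.1 N

I = ½MR² = (1/2)(4.69)(0.347)² = 0.2824 kg·m².
Block: mg − T = ma. Pulley: TR = Iα. No-slip: a = αR, so T = (I/R²)a = 2.345·a.
Then mg = (m + 2.345)a, so a = (2.17)(9.81)/(2.17 + 2.345) = 4.715 m/s².
T = 2.345·a = 11.06 N.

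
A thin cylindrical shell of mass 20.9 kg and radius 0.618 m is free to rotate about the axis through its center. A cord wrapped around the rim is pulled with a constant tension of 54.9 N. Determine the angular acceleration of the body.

I = MR² = (20.9)(0.618)² = 7.982 kg·m².
τ = F R = (54.9)(0.618) = 33.93 N·m.
From τ = Iα: α = 33.93/7.982 = 4.250 rad/s².

α ≈ 4.25 rad/s²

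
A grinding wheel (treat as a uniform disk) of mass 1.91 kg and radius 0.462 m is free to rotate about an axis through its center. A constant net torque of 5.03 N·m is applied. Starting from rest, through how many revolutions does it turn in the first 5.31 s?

I = ½MR² = (1/2)(1.91)(0.462)² = 0.2038 kg·m².
α = τ/I = 5.03/0.2038 = 24.68 rad/s².
θ = ½αt² = ½(24.68)(5.31)² = 347.9 rad.
Revolutions = θ/(2π) = 55.37.

≈ 55.4 revolutions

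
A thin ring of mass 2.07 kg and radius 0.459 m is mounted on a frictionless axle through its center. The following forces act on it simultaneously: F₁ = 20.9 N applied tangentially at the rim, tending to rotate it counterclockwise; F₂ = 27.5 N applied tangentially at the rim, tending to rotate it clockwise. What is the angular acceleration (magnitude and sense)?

α ≈ 6.95 rad/s², clockwise

I = MR² = (2.07)(0.459)² = 0.4361 kg·m².
Taking counterclockwise as positive: τ₁ = +(20.9)(0.459) = +9.593 N·m; τ₂ = −(27.5)(0.459) = −12.62 N·m.
Net torque τ = -3.029 N·m.
α = τ/I = -3.029/0.4361 = -6.946 rad/s².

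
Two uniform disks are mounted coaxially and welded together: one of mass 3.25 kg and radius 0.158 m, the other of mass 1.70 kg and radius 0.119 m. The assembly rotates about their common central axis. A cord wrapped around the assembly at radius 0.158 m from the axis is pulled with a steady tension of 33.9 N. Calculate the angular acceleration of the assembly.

I = ½M₁R₁² + ½M₂R₂² = ½(3.25)(0.158)² + ½(1.70)(0.119)² = 0.05260 kg·m².
τ = F r = (33.9)(0.158) = 5.356 N·m.
α = τ/I = 5.356/0.05260 = 101.8 rad/s².

α ≈ 102 rad/s²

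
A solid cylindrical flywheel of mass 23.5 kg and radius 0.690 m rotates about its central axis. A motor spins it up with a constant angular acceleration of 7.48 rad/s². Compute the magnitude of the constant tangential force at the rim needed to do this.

F ≈ 60.6 N

I = ½MR² = (1/2)(23.5)(0.690)² = 5.594 kg·m².
The required torque is τ = Iα = (5.594)(7.480) = 41.84 N·m.
A tangential force at the rim gives τ = FR, so F = τ/R = 41.84/0.690 = 60.64 N.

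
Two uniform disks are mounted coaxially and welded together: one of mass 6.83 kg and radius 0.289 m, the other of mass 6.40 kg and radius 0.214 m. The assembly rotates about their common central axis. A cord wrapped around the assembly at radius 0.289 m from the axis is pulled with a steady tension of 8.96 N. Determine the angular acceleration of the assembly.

α ≈ 6.00 rad/s²

I = ½M₁R₁² + ½M₂R₂² = ½(6.83)(0.289)² + ½(6.40)(0.214)² = 0.4318 kg·m².
τ = F r = (8.96)(0.289) = 2.589 N·m.
α = τ/I = 2.589/0.4318 = 5.997 rad/s².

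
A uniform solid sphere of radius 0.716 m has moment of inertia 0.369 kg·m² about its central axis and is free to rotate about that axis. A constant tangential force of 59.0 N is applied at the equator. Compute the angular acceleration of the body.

τ = F R = (59.0)(0.716) = 42.24 N·m.
Newton's second law for rotation, τ = Iα, gives α = τ/I = 42.24/0.3690 = 114.5 rad/s².

α ≈ 114 rad/s²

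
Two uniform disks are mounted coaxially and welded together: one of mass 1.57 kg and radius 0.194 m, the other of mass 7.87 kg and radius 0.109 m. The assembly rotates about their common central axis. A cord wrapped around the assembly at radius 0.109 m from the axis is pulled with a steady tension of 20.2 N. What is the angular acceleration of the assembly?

I = ½M₁R₁² + ½M₂R₂² = ½(1.57)(0.194)² + ½(7.87)(0.109)² = 0.07630 kg·m².
τ = F r = (20.2)(0.109) = 2.202 N·m.
α = τ/I = 2.202/0.07630 = 28.86 rad/s².

α ≈ 28.9 rad/s²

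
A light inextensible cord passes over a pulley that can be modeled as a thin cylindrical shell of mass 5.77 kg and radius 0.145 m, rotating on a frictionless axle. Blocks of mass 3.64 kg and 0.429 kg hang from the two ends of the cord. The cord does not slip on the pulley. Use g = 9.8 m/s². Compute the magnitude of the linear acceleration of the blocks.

a ≈ 3.20 m/s²

I = MR² = (5.77)(0.145)² = 0.1213 kg·m².
Heavier block: m₁g − T₁ = m₁a. Lighter block: T₂ − m₂g = m₂a.
Pulley: (T₁ − T₂)R = Iα = I(a/R), so T₁ − T₂ = (I/R²)a = 1·M_p a = 5.770·a.
Adding the three: (m₁ − m₂)g = (m₁ + m₂ + 5.770)a, so a = (3.64 − 0.429)(9.8)/(3.64 + 0.429 + 5.770) = 3.198 m/s².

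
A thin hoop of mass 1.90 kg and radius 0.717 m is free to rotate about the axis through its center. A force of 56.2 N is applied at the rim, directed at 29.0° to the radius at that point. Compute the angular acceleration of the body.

I = MR² = (1.90)(0.717)² = 0.9768 kg·m².
Only the tangential component produces torque: τ = F R sinθ = (56.2)(0.717) sin 29.0° = 19.54 N·m.
From τ = Iα: α = 19.54/0.9768 = 20.00 rad/s².

α ≈ 20.0 rad/s²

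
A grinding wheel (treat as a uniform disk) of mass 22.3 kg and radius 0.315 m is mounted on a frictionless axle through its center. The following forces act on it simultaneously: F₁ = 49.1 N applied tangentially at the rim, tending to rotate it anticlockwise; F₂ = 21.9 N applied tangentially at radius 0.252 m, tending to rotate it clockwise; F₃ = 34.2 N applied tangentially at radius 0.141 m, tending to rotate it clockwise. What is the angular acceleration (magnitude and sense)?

I = ½MR² = (1/2)(22.3)(0.315)² = 1.106 kg·m².
Taking anticlockwise as positive: τ₁ = +(49.1)(0.315) = +15.47 N·m; τ₂ = −(21.9)(0.252) = −5.519 N·m; τ₃ = −(34.2)(0.141) = −4.822 N·m.
Net torque τ = 5.126 N·m.
α = τ/I = 5.126/1.106 = 4.633 rad/s².

α ≈ 4.63 rad/s², anticlockwise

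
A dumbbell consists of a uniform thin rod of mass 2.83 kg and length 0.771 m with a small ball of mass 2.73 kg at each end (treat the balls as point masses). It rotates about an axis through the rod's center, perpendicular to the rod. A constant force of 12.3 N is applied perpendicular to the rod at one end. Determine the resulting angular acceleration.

α ≈ 4.98 rad/s²

I_rod = (1/12)ML² = (1/12)(2.83)(0.771)² = 0.1402 kg·m².
I_balls = 2·m·(L/2)² = 2(2.73)(0.3855)² = 0.8114 kg·m².
Total I = 0.9516 kg·m².
τ = F·(L/2) = (12.3)(0.386) = 4.742 N·m.
α = τ/I = 4.742/0.9516 = 4.983 rad/s².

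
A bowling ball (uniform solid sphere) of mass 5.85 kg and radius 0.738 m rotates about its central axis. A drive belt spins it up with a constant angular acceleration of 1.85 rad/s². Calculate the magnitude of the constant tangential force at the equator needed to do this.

I = (2/5)MR² = (2/5)(5.85)(0.738)² = 1.274 kg·m².
The required torque is τ = Iα = (1.274)(1.850) = 2.358 N·m.
A tangential force at the equator gives τ = FR, so F = τ/R = 2.358/0.738 = 3.195 N.

F ≈ 3.19 N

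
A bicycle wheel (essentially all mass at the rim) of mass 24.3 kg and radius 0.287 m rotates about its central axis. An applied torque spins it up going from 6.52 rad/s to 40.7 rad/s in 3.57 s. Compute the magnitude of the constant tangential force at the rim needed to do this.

I = MR² = (24.3)(0.287)² = 2.002 kg·m².
α = Δω/Δt = (40.7 − 6.52)/3.57 = 9.574 rad/s².
The required torque is τ = Iα = (2.002)(9.574) = 19.16 N·m.
A tangential force at the rim gives τ = FR, so F = τ/R = 19.16/0.287 = 66.77 N.

F ≈ 66.8 N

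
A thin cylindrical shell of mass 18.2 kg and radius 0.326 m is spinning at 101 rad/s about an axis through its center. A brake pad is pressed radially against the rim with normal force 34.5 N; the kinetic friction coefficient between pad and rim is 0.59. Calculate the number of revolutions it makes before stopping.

≈ 237 revolutions

I = MR² = (18.2)(0.326)² = 1.934 kg·m².
Friction force f = μN = (0.59)(34.5) = 20.36 N at the rim; torque magnitude τ = fR = 6.636 N·m, opposing ω.
|α| = τ/I = 6.636/1.934 = 3.431 rad/s² (deceleration).
ω² = ω₀² − 2|α|θ with ω = 0 ⇒ θ = ω₀²/(2|α|) = 1487 rad = 236.6 rev.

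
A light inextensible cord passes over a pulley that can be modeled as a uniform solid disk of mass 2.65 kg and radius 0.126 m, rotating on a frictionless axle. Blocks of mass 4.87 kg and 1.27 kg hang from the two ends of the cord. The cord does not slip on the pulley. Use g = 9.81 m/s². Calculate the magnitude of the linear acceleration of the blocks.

I = ½MR² = (1/2)(2.65)(0.126)² = 0.02104 kg·m².
Heavier block: m₁g − T₁ = m₁a. Lighter block: T₂ − m₂g = m₂a.
Pulley: (T₁ − T₂)R = Iα = I(a/R), so T₁ − T₂ = (I/R²)a = (1/2)M_p a = 1.325·a.
Adding the three: (m₁ − m₂)g = (m₁ + m₂ + 1.325)a, so a = (4.87 − 1.27)(9.81)/(4.87 + 1.27 + 1.325) = 4.731 m/s².

a ≈ 4.73 m/s²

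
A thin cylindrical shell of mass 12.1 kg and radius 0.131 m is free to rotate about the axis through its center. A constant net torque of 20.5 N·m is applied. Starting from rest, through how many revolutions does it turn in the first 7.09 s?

≈ 395 revolutions

I = MR² = (12.1)(0.131)² = 0.2076 kg·m².
α = τ/I = 20.5/0.2076 = 98.72 rad/s².
θ = ½αt² = ½(98.72)(7.09)² = 2481 rad.
Revolutions = θ/(2π) = 394.9.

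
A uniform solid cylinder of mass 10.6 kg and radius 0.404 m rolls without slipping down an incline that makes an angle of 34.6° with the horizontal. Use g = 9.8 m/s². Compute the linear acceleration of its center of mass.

a ≈ 3.71 m/s²

Translation along the incline: Mg sinθ − f = Ma.
Rotation about the center: fR = Iα with I = ½MR². No-slip gives a = αR, so f = (I/R²)a = (1/2)M a.
Substituting: Mg sinθ = (1 + 0.5000)Ma, so a = g sinθ/(1 + 0.5000) = (9.8) sin 34.6° / 1.500 = 3.710 m/s².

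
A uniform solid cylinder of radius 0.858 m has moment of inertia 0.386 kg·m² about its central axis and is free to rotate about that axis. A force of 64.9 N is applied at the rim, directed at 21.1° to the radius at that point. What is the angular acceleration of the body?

α ≈ 51.9 rad/s²

Only the tangential component produces torque: τ = F R sinθ = (64.9)(0.858) sin 21.1° = 20.05 N·m.
Newton's second law for rotation, τ = Iα, gives α = τ/I = 20.05/0.3860 = 51.93 rad/s².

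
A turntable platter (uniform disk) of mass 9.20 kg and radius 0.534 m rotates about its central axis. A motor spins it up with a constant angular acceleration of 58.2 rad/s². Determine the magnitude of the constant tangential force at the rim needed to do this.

F ≈ 143 N

I = ½MR² = (1/2)(9.20)(0.534)² = 1.312 kg·m².
The required torque is τ = Iα = (1.312)(58.20) = 76.34 N·m.
A tangential force at the rim gives τ = FR, so F = τ/R = 76.34/0.534 = 143.0 N.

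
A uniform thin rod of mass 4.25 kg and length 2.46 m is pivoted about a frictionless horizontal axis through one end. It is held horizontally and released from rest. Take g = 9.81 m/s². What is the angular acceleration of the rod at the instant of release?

About the pivot, I = (1/3)ML² = (1/3)(4.25)(2.46)² = 8.573 kg·m².
The weight acts at the center, a distance L/2 = 1.230 m from the pivot; τ = Mg(L/2) = 51.28 N·m.
α = τ/I = 51.28/8.573 = 5.982 rad/s².

α ≈ 5.98 rad/s²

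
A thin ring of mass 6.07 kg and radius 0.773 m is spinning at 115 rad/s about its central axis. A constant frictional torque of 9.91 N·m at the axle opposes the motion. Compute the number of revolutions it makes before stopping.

I = MR² = (6.07)(0.773)² = 3.627 kg·m².
The net torque has magnitude 9.91 N·m, opposing ω.
|α| = τ/I = 9.910/3.627 = 2.732 rad/s² (deceleration).
ω² = ω₀² − 2|α|θ with ω = 0 ⇒ θ = ω₀²/(2|α|) = 2420 rad = 385.2 rev.

≈ 385 revolutions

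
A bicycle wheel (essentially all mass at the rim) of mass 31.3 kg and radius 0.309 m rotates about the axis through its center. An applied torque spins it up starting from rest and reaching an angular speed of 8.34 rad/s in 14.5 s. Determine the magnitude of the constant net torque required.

I = MR² = (31.3)(0.309)² = 2.989 kg·m².
α = Δω/Δt = (8.34 − 0)/14.5 = 0.5752 rad/s².
τ = Iα = (2.989)(0.5752) = 1.719 N·m.

τ ≈ 1.72 N·m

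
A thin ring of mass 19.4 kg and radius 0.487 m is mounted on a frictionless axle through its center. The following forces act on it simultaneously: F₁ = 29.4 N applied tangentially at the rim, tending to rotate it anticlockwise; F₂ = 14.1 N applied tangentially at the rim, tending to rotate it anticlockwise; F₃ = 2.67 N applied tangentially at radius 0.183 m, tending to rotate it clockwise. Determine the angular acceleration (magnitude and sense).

I = MR² = (19.4)(0.487)² = 4.601 kg·m².
Taking anticlockwise as positive: τ₁ = +(29.4)(0.487) = +14.32 N·m; τ₂ = +(14.1)(0.487) = +6.867 N·m; τ₃ = −(2.67)(0.183) = −0.4886 N·m.
Net torque τ = 20.70 N·m.
α = τ/I = 20.70/4.601 = 4.498 rad/s².

α ≈ 4.50 rad/s², anticlockwise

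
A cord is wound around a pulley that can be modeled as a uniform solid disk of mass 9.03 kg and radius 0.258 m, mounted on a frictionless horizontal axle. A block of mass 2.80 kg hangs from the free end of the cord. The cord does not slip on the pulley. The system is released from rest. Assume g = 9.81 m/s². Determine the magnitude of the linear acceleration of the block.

a ≈ 3.76 m/s²

I = ½MR² = (1/2)(9.03)(0.258)² = 0.3005 kg·m².
Block: mg − T = ma. Pulley: TR = Iα. No-slip: a = αR, so T = (I/R²)a = 4.515·a.
Then mg = (m + 4.515)a, so a = (2.80)(9.81)/(2.80 + 4.515) = 3.755 m/s².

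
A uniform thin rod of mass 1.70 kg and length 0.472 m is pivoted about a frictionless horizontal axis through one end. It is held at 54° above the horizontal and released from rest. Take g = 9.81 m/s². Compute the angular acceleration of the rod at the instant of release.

About the pivot, I = (1/3)ML² = (1/3)(1.70)(0.472)² = 0.1262 kg·m².
The weight acts at the center, a distance L/2 = 0.2360 m from the pivot; τ = Mg(L/2) cos 54° = 2.313 N·m.
α = τ/I = 2.313/0.1262 = 18.32 rad/s².
(Equivalently α = (3g/(2L)) cos 54° = 18.32 rad/s².)

α ≈ 18.3 rad/s²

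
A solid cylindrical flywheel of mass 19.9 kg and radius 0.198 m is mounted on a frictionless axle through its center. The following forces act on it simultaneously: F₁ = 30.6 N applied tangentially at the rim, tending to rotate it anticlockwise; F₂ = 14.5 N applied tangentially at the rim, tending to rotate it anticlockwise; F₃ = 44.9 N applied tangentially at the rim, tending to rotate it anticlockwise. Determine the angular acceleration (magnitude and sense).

α ≈ 45.7 rad/s², anticlockwise

I = ½MR² = (1/2)(19.9)(0.198)² = 0.3901 kg·m².
Taking anticlockwise as positive: τ₁ = +(30.6)(0.198) = +6.059 N·m; τ₂ = +(14.5)(0.198) = +2.871 N·m; τ₃ = +(44.9)(0.198) = +8.890 N·m.
Net torque τ = 17.82 N·m.
α = τ/I = 17.82/0.3901 = 45.68 rad/s².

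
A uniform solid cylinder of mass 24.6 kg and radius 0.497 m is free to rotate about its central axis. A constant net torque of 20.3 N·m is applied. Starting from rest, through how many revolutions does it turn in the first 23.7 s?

I = ½MR² = (1/2)(24.6)(0.497)² = 3.038 kg·m².
α = τ/I = 20.3/3.038 = 6.682 rad/s².
θ = ½αt² = ½(6.682)(23.7)² = 1876 rad.
Revolutions = θ/(2π) = 298.7.

≈ 299 revolutions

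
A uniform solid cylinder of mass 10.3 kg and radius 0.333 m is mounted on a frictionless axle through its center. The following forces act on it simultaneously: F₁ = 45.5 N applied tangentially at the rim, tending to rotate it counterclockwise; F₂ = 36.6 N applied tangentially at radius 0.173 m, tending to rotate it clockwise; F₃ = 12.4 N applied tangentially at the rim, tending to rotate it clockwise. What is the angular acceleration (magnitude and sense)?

I = ½MR² = (1/2)(10.3)(0.333)² = 0.5711 kg·m².
Taking counterclockwise as positive: τ₁ = +(45.5)(0.333) = +15.15 N·m; τ₂ = −(36.6)(0.173) = −6.332 N·m; τ₃ = −(12.4)(0.333) = −4.129 N·m.
Net torque τ = 4.691 N·m.
α = τ/I = 4.691/0.5711 = 8.213 rad/s².

α ≈ 8.21 rad/s², counterclockwise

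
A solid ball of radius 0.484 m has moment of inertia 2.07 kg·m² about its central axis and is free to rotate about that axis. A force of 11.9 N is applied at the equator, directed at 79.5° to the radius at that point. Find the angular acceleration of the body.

α ≈ 2.74 rad/s²

Only the tangential component produces torque: τ = F R sinθ = (11.9)(0.484) sin 79.5° = 5.663 N·m.
From τ = Iα: α = 5.663/2.070 = 2.736 rad/s².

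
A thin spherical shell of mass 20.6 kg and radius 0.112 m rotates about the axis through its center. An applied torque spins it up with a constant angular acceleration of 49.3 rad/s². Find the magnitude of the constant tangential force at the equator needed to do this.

F ≈ 75.8 N

I = (2/3)MR² = (2/3)(20.6)(0.112)² = 0.1723 kg·m².
The required torque is τ = Iα = (0.1723)(49.30) = 8.493 N·m.
A tangential force at the equator gives τ = FR, so F = τ/R = 8.493/0.112 = 75.83 N.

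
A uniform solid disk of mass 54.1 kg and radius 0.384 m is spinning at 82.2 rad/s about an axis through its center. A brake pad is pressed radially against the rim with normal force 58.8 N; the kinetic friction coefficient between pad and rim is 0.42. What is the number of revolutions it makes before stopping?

I = ½MR² = (1/2)(54.1)(0.384)² = 3.989 kg·m².
Friction force f = μN = (0.42)(58.8) = 24.70 N at the rim; torque magnitude τ = fR = 9.483 N·m, opposing ω.
|α| = τ/I = 9.483/3.989 = 2.378 rad/s² (deceleration).
ω² = ω₀² − 2|α|θ with ω = 0 ⇒ θ = ω₀²/(2|α|) = 1421 rad = 226.2 rev.

≈ 226 revolutions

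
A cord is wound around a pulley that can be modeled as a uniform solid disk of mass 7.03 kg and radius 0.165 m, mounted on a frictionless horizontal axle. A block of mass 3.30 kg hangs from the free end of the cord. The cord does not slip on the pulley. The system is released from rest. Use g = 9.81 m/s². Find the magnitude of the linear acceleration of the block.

a ≈ 4.75 m/s²

I = ½MR² = (1/2)(7.03)(0.165)² = 0.09570 kg·m².
Block: mg − T = ma. Pulley: TR = Iα. No-slip: a = αR, so T = (I/R²)a = 3.515·a.
Then mg = (m + 3.515)a, so a = (3.30)(9.81)/(3.30 + 3.515) = 4.750 m/s².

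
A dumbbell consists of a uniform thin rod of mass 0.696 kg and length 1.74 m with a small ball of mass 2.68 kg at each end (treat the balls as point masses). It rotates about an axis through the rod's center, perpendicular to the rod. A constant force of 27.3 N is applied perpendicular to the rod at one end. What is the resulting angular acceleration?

I_rod = (1/12)ML² = (1/12)(0.696)(1.74)² = 0.1756 kg·m².
I_balls = 2·m·(L/2)² = 2(2.68)(0.8700)² = 4.057 kg·m².
Total I = 4.233 kg·m².
τ = F·(L/2) = (27.3)(0.870) = 23.75 N·m.
α = τ/I = 23.75/4.233 = 5.611 rad/s².

α ≈ 5.61 rad/s²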